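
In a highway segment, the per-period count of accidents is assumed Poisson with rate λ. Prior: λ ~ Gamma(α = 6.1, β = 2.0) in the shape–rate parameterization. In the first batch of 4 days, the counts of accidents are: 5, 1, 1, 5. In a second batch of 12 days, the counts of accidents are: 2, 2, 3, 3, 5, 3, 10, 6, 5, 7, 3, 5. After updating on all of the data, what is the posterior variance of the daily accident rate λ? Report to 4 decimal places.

With a Gamma(shape α, rate β) prior, the Poisson likelihood is conjugate: the posterior is Gamma(α + ΣXᵢ, β + n).
Batch 1: sum of counts S = 12 over n = 4 days.
After batch 1: Gamma(α+S, β+n) = Gamma(6.1+12, 2.0+4) = Gamma(18.1, 6.0).
Batch 2: sum of counts S = 54 over n = 12 days.
After batch 2: Gamma(α+S, β+n) = Gamma(18.1+54, 6.0+12) = Gamma(72.1, 18.0).
Var = α/β² = 72.1/18.0² = 0.2225.

0.2225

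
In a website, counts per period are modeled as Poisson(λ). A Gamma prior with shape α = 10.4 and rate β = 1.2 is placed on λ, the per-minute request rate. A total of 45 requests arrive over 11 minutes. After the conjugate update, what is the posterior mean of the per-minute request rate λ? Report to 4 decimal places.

4.5410

With a Gamma(shape α, rate β) prior, the Poisson likelihood is conjugate: the posterior is Gamma(α + ΣXᵢ, β + n).
Posterior: Gamma(α+S, β+n) = Gamma(10.4+45, 1.2+11) = Gamma(55.4, 12.2).
Posterior mean = α/β = 55.4/12.2 = 4.5410.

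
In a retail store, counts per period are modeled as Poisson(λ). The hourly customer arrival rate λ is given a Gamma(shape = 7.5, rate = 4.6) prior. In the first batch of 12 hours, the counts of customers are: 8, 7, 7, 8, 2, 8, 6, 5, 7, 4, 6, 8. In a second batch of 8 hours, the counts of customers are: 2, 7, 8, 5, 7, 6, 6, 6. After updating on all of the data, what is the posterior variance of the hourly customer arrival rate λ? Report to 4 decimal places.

0.2156

With a Gamma(shape α, rate β) prior, the Poisson likelihood is conjugate: the posterior is Gamma(α + ΣXᵢ, β + n).
Batch 1: sum of counts S = 76 over n = 12 hours.
After batch 1: Gamma(α+S, β+n) = Gamma(7.5+76, 4.6+12) = Gamma(83.5, 16.6).
Batch 2: sum of counts S = 47 over n = 8 hours.
After batch 2: Gamma(α+S, β+n) = Gamma(83.5+47, 16.6+8) = Gamma(130.5, 24.6).
Var = α/β² = 130.5/24.6² = 0.2156.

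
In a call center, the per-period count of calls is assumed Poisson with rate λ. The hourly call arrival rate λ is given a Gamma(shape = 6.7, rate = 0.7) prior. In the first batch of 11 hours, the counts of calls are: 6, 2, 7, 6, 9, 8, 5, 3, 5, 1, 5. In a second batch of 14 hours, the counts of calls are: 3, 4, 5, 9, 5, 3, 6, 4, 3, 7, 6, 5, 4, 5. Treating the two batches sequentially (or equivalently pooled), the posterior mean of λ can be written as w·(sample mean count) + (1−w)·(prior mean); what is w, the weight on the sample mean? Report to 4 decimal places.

With a Gamma(shape α, rate β) prior, the Poisson likelihood is conjugate: the posterior is Gamma(α + ΣXᵢ, β + n).
Total number of hours: n = 11 + 14 = 25.
Posterior mean = (α₀+S)/(β₀+n) = [n/(β₀+n)]·(S/n) + [β₀/(β₀+n)]·(α₀/β₀), so only n and β₀ enter the weight.
Weight on data w = n/(β₀+n) = 25/(0.7+25) = 25/25.7 = 0.9728.

0.9728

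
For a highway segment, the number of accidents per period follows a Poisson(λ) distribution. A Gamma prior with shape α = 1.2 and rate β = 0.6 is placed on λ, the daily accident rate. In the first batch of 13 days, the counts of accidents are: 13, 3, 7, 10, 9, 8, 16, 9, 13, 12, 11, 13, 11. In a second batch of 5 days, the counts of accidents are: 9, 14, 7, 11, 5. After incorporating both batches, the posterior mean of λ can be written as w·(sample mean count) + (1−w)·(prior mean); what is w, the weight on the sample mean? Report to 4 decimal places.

With a Gamma(shape α, rate β) prior, the Poisson likelihood is conjugate: the posterior is Gamma(α + ΣXᵢ, β + n).
Total number of days: n = 13 + 5 = 18.
Posterior mean = (α₀+S)/(β₀+n) = [n/(β₀+n)]·(S/n) + [β₀/(β₀+n)]·(α₀/β₀), so only n and β₀ enter the weight.
Weight on data w = n/(β₀+n) = 18/(0.6+18) = 18/18.6 = 0.9677.

0.9677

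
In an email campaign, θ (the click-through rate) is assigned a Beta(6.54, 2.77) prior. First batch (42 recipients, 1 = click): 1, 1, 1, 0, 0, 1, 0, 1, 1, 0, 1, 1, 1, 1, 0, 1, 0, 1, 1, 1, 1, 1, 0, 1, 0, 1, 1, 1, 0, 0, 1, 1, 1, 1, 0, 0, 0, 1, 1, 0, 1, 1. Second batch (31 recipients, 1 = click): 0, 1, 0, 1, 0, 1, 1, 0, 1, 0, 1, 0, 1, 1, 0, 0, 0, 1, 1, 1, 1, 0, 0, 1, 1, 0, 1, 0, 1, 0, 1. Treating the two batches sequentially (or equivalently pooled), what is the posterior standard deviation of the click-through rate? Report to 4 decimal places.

The Beta prior is conjugate to a Binomial/Bernoulli likelihood; the update adds successes to α and failures to β.
After batch 1: Beta(6.54+28, 2.77+14) = Beta(34.54, 16.77).
After batch 2: Beta(34.54+17, 16.77+14) = Beta(51.54, 30.77).
Var = αβ/((α+β)²(α+β+1)) = 51.54·30.77/(82.31²·83.31) = 0.00280976; SD = √0.00280976 = 0.0530.

0.0530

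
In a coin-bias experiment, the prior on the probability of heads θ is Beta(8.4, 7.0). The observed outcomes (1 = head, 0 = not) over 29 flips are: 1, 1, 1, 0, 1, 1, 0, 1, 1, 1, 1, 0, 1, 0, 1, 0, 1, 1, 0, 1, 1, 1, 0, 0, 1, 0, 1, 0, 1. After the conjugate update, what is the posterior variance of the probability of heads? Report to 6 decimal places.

The Beta prior is conjugate to a Binomial/Bernoulli likelihood; the update adds successes to α and failures to β.
Posterior: Beta(α+k, β+n−k) = Beta(8.4+19, 7.0+10) = Beta(27.4, 17.0).
Var = αβ/((α+β)²(α+β+1)) = 27.4·17.0/(44.4²·45.4) = 0.005204.

0.005204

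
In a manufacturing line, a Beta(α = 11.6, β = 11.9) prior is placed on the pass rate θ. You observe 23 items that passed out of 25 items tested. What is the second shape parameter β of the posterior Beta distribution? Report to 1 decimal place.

The Beta prior is conjugate to a Binomial/Bernoulli likelihood; the update adds successes to α and failures to β.
Posterior: Beta(α+k, β+n−k) = Beta(11.6+23, 11.9+2) = Beta(34.6, 13.9).
Posterior β = 13.9.

13.9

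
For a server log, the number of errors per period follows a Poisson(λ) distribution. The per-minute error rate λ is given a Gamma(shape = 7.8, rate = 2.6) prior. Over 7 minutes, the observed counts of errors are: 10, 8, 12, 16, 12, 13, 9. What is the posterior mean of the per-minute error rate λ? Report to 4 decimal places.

9.1458

With a Gamma(shape α, rate β) prior, the Poisson likelihood is conjugate: the posterior is Gamma(α + ΣXᵢ, β + n).
Sum of counts S = 80 over n = 7 minutes.
Posterior: Gamma(α+S, β+n) = Gamma(7.8+80, 2.6+7) = Gamma(87.8, 9.6).
Posterior mean = α/β = 87.8/9.6 = 9.1458.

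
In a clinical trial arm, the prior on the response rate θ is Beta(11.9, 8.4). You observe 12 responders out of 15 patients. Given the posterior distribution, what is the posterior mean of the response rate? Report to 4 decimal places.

The Beta prior is conjugate to a Binomial/Bernoulli likelihood; the update adds successes to α and failures to β.
Posterior: Beta(α+k, β+n−k) = Beta(11.9+12, 8.4+3) = Beta(23.9, 11.4).
Posterior mean = α/(α+β) = 23.9/35.3 = 0.6771.

0.6771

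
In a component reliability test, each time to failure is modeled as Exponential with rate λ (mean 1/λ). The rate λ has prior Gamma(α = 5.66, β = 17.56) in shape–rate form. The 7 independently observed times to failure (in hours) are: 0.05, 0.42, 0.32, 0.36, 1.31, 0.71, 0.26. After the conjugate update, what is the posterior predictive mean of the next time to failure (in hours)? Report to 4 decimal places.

1.8002

With a Gamma(shape α, rate β) prior on the exponential rate λ, the posterior after n observations with total T = Σxᵢ is Gamma(α+n, β+T).
Sum of observations T = 3.43 hours; n = 7.
Posterior: Gamma(5.66+7, 17.56+3.43) = Gamma(12.66, 20.99).
The predictive distribution for the next observation is Lomax; its mean is β/(α−1) = 20.99/11.66 = 1.8002.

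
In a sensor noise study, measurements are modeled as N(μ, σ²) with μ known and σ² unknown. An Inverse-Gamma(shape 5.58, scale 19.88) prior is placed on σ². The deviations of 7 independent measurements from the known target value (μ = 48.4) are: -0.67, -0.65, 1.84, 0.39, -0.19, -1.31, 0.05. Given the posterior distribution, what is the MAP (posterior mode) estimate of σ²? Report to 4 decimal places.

2.2780

With known mean μ and an Inverse-Gamma(α, β) prior on σ², the Normal likelihood is conjugate: posterior is Inv-Gamma(α + n/2, β + Σ(xᵢ−μ)²/2).
Σ(xᵢ−μ)² = (-0.67)² + (-0.65)² + (1.84)² + (0.39)² + (-0.19)² + (-1.31)² + (0.05)² = 6.1638.
Posterior: Inv-Gamma(5.58 + 7/2, 19.88 + 6.1638/2) = Inv-Gamma(9.08, 22.96190).
Mode = β/(α+1) = 22.96190/10.08 = 2.2780.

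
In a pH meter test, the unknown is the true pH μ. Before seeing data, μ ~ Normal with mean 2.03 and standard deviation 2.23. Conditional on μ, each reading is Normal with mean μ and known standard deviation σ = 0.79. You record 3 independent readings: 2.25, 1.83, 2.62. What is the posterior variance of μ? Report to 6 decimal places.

0.199680

For Normal data with known variance σ², a Normal(μ₀, σ₀²) prior on μ is conjugate. Posterior precision = 1/σ₀² + n/σ²; posterior mean is the precision-weighted average of μ₀ and x̄.
σ₀² = 2.23² = 4.9729, σ² = 0.79² = 0.6241; σ² + n·σ₀² = 0.6241 + 3·4.9729 = 15.5428.
Posterior precision = 1/σ₀² + n/σ² = 1/4.9729 + 3/0.6241 = (σ² + n·σ₀²)/(σ₀²σ²) = 15.5428/(4.9729·0.6241); posterior variance σₙ² = σ₀²σ²/(σ² + n·σ₀²) = 4.9729·0.6241/15.5428 = 0.199680.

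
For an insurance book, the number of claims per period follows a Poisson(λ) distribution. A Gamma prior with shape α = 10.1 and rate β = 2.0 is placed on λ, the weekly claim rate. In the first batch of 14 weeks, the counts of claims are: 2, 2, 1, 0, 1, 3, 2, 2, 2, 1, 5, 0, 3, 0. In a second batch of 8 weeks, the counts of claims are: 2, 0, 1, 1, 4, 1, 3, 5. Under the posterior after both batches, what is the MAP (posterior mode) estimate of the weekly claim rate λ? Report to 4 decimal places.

With a Gamma(shape α, rate β) prior, the Poisson likelihood is conjugate: the posterior is Gamma(α + ΣXᵢ, β + n).
Batch 1: sum of counts S = 24 over n = 14 weeks.
After batch 1: Gamma(α+S, β+n) = Gamma(10.1+24, 2.0+14) = Gamma(34.1, 16.0).
Batch 2: sum of counts S = 17 over n = 8 weeks.
After batch 2: Gamma(α+S, β+n) = Gamma(34.1+17, 16.0+8) = Gamma(51.1, 24.0).
Mode of Gamma(α,β) for α≥1 is (α−1)/β = 50.1/24.0 = 2.0875.

2.0875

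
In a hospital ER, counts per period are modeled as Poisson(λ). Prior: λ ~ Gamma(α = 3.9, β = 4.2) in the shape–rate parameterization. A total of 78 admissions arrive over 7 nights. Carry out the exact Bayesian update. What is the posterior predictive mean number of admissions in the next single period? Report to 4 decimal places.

With a Gamma(shape α, rate β) prior, the Poisson likelihood is conjugate: the posterior is Gamma(α + ΣXᵢ, β + n).
Posterior: Gamma(α+S, β+n) = Gamma(3.9+78, 4.2+7) = Gamma(81.9, 11.2).
The predictive distribution for one future period is NegBinom with mean α/β = 7.3125.

7.3125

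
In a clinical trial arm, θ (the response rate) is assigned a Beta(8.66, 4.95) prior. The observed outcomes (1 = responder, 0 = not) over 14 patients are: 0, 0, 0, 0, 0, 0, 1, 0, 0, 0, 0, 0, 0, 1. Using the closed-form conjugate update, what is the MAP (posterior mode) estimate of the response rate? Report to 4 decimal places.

0.3772

The Beta prior is conjugate to a Binomial/Bernoulli likelihood; the update adds successes to α and failures to β.
Posterior: Beta(α+k, β+n−k) = Beta(8.66+2, 4.95+12) = Beta(10.66, 16.95).
Mode of Beta(a,b) for a,b>1 is (a−1)/(a+b−2) = 9.66/25.61 = 0.3772.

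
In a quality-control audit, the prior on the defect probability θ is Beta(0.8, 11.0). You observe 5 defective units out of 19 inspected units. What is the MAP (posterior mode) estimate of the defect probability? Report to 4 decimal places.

The Beta prior is conjugate to a Binomial/Bernoulli likelihood; the update adds successes to α and failures to β.
Posterior: Beta(α+k, β+n−k) = Beta(0.8+5, 11.0+14) = Beta(5.8, 25.0).
Mode of Beta(a,b) for a,b>1 is (a−1)/(a+b−2) = 4.8/28.8 = 0.1667.

0.1667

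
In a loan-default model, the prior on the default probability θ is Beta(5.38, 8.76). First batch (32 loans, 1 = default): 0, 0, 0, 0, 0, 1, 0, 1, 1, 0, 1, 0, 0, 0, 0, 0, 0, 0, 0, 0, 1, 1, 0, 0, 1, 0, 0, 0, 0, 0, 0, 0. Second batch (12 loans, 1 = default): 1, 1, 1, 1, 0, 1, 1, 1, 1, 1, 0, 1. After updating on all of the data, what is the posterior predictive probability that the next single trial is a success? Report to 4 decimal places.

The Beta prior is conjugate to a Binomial/Bernoulli likelihood; the update adds successes to α and failures to β.
After batch 1: Beta(5.38+7, 8.76+25) = Beta(12.38, 33.76).
After batch 2: Beta(12.38+10, 33.76+2) = Beta(22.38, 35.76).
For a single future Bernoulli trial, P(success | data) = α/(α+β) = 0.3849.

0.3849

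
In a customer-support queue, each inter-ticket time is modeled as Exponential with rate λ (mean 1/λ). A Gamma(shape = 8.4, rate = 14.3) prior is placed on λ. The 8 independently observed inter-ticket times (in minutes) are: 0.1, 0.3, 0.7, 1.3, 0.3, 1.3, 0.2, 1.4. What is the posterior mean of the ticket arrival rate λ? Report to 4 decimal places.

With a Gamma(shape α, rate β) prior on the exponential rate λ, the posterior after n observations with total T = Σxᵢ is Gamma(α+n, β+T).
Sum of observations T = 5.6 minutes; n = 8.
Posterior: Gamma(8.4+8, 14.3+5.6) = Gamma(16.4, 19.9).
Posterior mean of λ = α/β = 16.4/19.9 = 0.8241.

0.8241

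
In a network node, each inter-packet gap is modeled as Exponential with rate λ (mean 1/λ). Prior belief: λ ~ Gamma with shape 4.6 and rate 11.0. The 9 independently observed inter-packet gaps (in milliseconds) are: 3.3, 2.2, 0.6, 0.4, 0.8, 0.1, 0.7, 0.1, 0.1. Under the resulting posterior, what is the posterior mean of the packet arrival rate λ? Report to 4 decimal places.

With a Gamma(shape α, rate β) prior on the exponential rate λ, the posterior after n observations with total T = Σxᵢ is Gamma(α+n, β+T).
Sum of observations T = 8.3 milliseconds; n = 9.
Posterior: Gamma(4.6+9, 11.0+8.3) = Gamma(13.6, 19.3).
Posterior mean of λ = α/β = 13.6/19.3 = 0.7047.

0.7047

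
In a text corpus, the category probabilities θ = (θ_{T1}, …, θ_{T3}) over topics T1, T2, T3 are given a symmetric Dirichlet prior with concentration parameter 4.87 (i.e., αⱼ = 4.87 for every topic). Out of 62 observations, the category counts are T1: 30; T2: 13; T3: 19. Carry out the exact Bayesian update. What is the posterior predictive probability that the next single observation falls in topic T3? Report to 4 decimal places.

0.3116

The Dirichlet prior is conjugate to the Multinomial likelihood: each posterior αⱼ = prior αⱼ + observed count nⱼ.
Posterior concentration: (34.87, 17.87, 23.87), total = 76.61.
P(next = T3 | data) = α_{T3}/Σα = 0.3116.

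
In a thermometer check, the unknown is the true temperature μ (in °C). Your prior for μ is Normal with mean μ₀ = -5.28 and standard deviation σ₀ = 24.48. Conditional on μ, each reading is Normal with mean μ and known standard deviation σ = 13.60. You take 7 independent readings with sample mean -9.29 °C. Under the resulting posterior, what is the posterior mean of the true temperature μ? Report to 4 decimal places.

-9.1207

For Normal data with known variance σ², a Normal(μ₀, σ₀²) prior on μ is conjugate. Posterior precision = 1/σ₀² + n/σ²; posterior mean is the precision-weighted average of μ₀ and x̄.
n·x̄ = 7·(-9.29) = -65.03.
σ₀² = 24.48² = 599.2704, σ² = 13.60² = 184.96; σ² + n·σ₀² = 184.96 + 7·599.2704 = 4379.8528.
Posterior mean = (μ₀/σ₀² + n·x̄/σ²)/(1/σ₀² + n/σ²) = (σ²·μ₀ + σ₀²·n·x̄)/(σ² + n·σ₀²) = (184.96·(-5.28) + 599.2704·(-65.03))/4379.8528 = -39947.142912/4379.8528 = -9.1207.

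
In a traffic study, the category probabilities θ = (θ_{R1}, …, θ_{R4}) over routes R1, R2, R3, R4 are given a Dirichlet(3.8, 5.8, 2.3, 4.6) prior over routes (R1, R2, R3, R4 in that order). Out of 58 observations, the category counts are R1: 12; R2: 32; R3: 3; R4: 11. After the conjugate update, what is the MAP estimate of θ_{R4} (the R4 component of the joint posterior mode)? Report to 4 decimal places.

The Dirichlet prior is conjugate to the Multinomial likelihood: each posterior αⱼ = prior αⱼ + observed count nⱼ.
Posterior concentration: (15.8, 37.8, 5.3, 15.6), total = 74.5.
Joint mode component: (α_{R4}−1)/(Σα−K) = 14.6/70.5 = 0.2071.

0.2071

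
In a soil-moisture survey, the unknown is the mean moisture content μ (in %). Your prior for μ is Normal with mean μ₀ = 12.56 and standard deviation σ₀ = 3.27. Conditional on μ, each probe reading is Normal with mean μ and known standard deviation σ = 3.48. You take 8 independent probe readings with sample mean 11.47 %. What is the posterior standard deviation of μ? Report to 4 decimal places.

For Normal data with known variance σ², a Normal(μ₀, σ₀²) prior on μ is conjugate. Posterior precision = 1/σ₀² + n/σ²; posterior mean is the precision-weighted average of μ₀ and x̄.
σ₀² = 3.27² = 10.6929, σ² = 3.48² = 12.1104; σ² + n·σ₀² = 12.1104 + 8·10.6929 = 97.6536.
Posterior precision = 1/σ₀² + n/σ² = 1/10.6929 + 8/12.1104 = (σ² + n·σ₀²)/(σ₀²σ²) = 97.6536/(10.6929·12.1104); posterior variance σₙ² = σ₀²σ²/(σ² + n·σ₀²) = 10.6929·12.1104/97.6536 = 1.326068.
Posterior SD = √σₙ² = √(10.6929·12.1104/97.6536) = 1.1516.

1.1516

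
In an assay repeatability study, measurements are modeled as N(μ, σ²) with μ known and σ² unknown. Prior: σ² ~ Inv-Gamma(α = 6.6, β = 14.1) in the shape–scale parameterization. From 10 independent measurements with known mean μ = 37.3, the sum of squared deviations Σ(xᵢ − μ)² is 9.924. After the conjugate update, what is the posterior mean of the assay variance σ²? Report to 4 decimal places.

With known mean μ and an Inverse-Gamma(α, β) prior on σ², the Normal likelihood is conjugate: posterior is Inv-Gamma(α + n/2, β + Σ(xᵢ−μ)²/2).
Posterior: Inv-Gamma(6.6 + 10/2, 14.1 + 9.924/2) = Inv-Gamma(11.60, 19.0620).
E[σ²|data] = β/(α−1) = 19.0620/10.60 = 1.7983.

1.7983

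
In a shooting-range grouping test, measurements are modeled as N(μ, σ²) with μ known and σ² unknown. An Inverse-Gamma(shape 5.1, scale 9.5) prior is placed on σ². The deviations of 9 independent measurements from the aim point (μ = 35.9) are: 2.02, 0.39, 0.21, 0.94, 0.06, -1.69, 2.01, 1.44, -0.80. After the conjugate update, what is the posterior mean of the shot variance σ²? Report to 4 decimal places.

With known mean μ and an Inverse-Gamma(α, β) prior on σ², the Normal likelihood is conjugate: posterior is Inv-Gamma(α + n/2, β + Σ(xᵢ−μ)²/2).
Σ(xᵢ−μ)² = (2.02)² + (0.39)² + (0.21)² + (0.94)² + (0.06)² + (-1.69)² + (2.01)² + (1.44)² + (-0.80)² = 14.7736.
Posterior: Inv-Gamma(5.1 + 9/2, 9.5 + 14.7736/2) = Inv-Gamma(9.60, 16.88680).
E[σ²|data] = β/(α−1) = 16.88680/8.60 = 1.9636.

1.9636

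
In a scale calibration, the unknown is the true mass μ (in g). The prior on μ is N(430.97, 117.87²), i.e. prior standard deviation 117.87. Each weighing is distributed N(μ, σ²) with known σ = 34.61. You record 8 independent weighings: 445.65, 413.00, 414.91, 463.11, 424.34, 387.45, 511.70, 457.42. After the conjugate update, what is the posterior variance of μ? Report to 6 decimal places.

For Normal data with known variance σ², a Normal(μ₀, σ₀²) prior on μ is conjugate. Posterior precision = 1/σ₀² + n/σ²; posterior mean is the precision-weighted average of μ₀ and x̄.
σ₀² = 117.87² = 13893.3369, σ² = 34.61² = 1197.8521; σ² + n·σ₀² = 1197.8521 + 8·13893.3369 = 112344.5473.
Posterior precision = 1/σ₀² + n/σ² = 1/13893.3369 + 8/1197.8521 = (σ² + n·σ₀²)/(σ₀²σ²) = 112344.5473/(13893.3369·1197.8521); posterior variance σₙ² = σ₀²σ²/(σ² + n·σ₀²) = 13893.3369·1197.8521/112344.5473 = 148.135029.

148.135029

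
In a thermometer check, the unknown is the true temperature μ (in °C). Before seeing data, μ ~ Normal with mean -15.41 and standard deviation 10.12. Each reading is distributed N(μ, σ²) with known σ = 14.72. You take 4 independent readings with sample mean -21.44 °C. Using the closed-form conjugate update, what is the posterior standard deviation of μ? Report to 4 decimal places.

5.9523

For Normal data with known variance σ², a Normal(μ₀, σ₀²) prior on μ is conjugate. Posterior precision = 1/σ₀² + n/σ²; posterior mean is the precision-weighted average of μ₀ and x̄.
σ₀² = 10.12² = 102.4144, σ² = 14.72² = 216.6784; σ² + n·σ₀² = 216.6784 + 4·102.4144 = 626.336.
Posterior precision = 1/σ₀² + n/σ² = 1/102.4144 + 4/216.6784 = (σ² + n·σ₀²)/(σ₀²σ²) = 626.336/(102.4144·216.6784); posterior variance σₙ² = σ₀²σ²/(σ² + n·σ₀²) = 102.4144·216.6784/626.336 = 35.429846.
Posterior SD = √σₙ² = √(102.4144·216.6784/626.336) = 5.9523.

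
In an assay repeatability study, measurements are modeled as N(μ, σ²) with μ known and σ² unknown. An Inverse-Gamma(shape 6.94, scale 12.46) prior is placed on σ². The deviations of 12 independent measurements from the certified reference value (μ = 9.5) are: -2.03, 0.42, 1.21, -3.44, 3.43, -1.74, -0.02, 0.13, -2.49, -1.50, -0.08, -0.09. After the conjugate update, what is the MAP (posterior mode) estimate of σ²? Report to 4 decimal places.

With known mean μ and an Inverse-Gamma(α, β) prior on σ², the Normal likelihood is conjugate: posterior is Inv-Gamma(α + n/2, β + Σ(xᵢ−μ)²/2).
Σ(xᵢ−μ)² = (-2.03)² + (0.42)² + (1.21)² + (-3.44)² + (3.43)² + (-1.74)² + (-0.02)² + (0.13)² + (-2.49)² + (-1.50)² + (-0.08)² + (-0.09)² = 40.8694.
Posterior: Inv-Gamma(6.94 + 12/2, 12.46 + 40.8694/2) = Inv-Gamma(12.94, 32.89470).
Mode = β/(α+1) = 32.89470/13.94 = 2.3597.

2.3597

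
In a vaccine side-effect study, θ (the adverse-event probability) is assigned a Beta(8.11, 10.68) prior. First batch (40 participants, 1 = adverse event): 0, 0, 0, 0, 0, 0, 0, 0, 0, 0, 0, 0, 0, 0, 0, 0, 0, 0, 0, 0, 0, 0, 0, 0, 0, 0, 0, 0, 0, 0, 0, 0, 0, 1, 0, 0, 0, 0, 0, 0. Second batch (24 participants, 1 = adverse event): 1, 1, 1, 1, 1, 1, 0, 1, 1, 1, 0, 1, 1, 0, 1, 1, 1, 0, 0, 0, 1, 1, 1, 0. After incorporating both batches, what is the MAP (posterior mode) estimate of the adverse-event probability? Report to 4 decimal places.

The Beta prior is conjugate to a Binomial/Bernoulli likelihood; the update adds successes to α and failures to β.
After batch 1: Beta(8.11+1, 10.68+39) = Beta(9.11, 49.68).
After batch 2: Beta(9.11+17, 49.68+7) = Beta(26.11, 56.68).
Mode of Beta(a,b) for a,b>1 is (a−1)/(a+b−2) = 25.11/80.79 = 0.3108.

0.3108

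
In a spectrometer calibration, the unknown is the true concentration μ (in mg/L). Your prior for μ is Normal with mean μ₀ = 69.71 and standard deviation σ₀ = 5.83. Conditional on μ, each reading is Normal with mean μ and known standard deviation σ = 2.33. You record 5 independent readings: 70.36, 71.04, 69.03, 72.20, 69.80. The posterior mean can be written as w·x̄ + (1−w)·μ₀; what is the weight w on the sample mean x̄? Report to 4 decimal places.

For Normal data with known variance σ², a Normal(μ₀, σ₀²) prior on μ is conjugate. Posterior precision = 1/σ₀² + n/σ²; posterior mean is the precision-weighted average of μ₀ and x̄.
σ₀² = 5.83² = 33.9889, σ² = 2.33² = 5.4289. Prior precision 1/σ₀² = 1/33.9889; data precision n/σ² = 5/5.4289.
w = (n/σ²)/(1/σ₀² + n/σ²) = n·σ₀²/(σ² + n·σ₀²) = 5·33.9889/(5.4289 + 5·33.9889) = 169.9445/175.3734 = 0.9690.

0.9690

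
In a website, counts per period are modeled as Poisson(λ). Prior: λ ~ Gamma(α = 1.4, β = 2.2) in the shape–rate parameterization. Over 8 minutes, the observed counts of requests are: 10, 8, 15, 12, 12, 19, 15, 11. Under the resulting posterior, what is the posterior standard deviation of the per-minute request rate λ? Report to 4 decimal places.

With a Gamma(shape α, rate β) prior, the Poisson likelihood is conjugate: the posterior is Gamma(α + ΣXᵢ, β + n).
Sum of counts S = 102 over n = 8 minutes.
Posterior: Gamma(α+S, β+n) = Gamma(1.4+102, 2.2+8) = Gamma(103.4, 10.2).
SD = √α/β = √103.4/10.2 = 0.9969.

0.9969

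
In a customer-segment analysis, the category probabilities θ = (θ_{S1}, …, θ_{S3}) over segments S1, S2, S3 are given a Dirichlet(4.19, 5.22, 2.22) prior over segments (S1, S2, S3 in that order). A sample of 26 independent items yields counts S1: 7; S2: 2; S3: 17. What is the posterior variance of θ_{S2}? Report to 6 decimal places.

0.004014

The Dirichlet prior is conjugate to the Multinomial likelihood: each posterior αⱼ = prior αⱼ + observed count nⱼ.
Posterior concentration: (11.19, 7.22, 19.22), total = 37.63.
Var[θ_j] = α_j(Σα−α_j)/((Σα)²(Σα+1)) = 7.22·30.41/(37.63²·38.63) = 0.004014.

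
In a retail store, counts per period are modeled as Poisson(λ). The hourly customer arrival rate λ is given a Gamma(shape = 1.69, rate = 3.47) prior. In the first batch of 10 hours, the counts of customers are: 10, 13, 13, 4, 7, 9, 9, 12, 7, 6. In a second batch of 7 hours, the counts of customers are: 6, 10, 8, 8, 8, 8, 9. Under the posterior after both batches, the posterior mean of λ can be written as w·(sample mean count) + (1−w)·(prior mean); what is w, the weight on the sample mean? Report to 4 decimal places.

With a Gamma(shape α, rate β) prior, the Poisson likelihood is conjugate: the posterior is Gamma(α + ΣXᵢ, β + n).
Total number of hours: n = 10 + 7 = 17.
Posterior mean = (α₀+S)/(β₀+n) = [n/(β₀+n)]·(S/n) + [β₀/(β₀+n)]·(α₀/β₀), so only n and β₀ enter the weight.
Weight on data w = n/(β₀+n) = 17/(3.47+17) = 17/20.47 = 0.8305.

0.8305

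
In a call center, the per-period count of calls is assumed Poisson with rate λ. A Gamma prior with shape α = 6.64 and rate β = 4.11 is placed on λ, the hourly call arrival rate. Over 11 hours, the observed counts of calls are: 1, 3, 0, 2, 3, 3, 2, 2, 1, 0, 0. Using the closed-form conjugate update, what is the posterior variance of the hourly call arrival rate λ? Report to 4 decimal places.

With a Gamma(shape α, rate β) prior, the Poisson likelihood is conjugate: the posterior is Gamma(α + ΣXᵢ, β + n).
Sum of counts S = 17 over n = 11 hours.
Posterior: Gamma(α+S, β+n) = Gamma(6.64+17, 4.11+11) = Gamma(23.64, 15.11).
Var = α/β² = 23.64/15.11² = 0.1035.

0.1035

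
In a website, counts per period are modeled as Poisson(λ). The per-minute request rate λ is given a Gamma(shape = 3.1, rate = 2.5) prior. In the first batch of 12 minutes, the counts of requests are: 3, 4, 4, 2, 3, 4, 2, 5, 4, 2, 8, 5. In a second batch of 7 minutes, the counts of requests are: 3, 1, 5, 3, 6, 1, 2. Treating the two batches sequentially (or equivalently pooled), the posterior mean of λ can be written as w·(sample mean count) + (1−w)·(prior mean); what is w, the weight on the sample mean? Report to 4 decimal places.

With a Gamma(shape α, rate β) prior, the Poisson likelihood is conjugate: the posterior is Gamma(α + ΣXᵢ, β + n).
Total number of minutes: n = 12 + 7 = 19.
Posterior mean = (α₀+S)/(β₀+n) = [n/(β₀+n)]·(S/n) + [β₀/(β₀+n)]·(α₀/β₀), so only n and β₀ enter the weight.
Weight on data w = n/(β₀+n) = 19/(2.5+19) = 19/21.5 = 0.8837.

0.8837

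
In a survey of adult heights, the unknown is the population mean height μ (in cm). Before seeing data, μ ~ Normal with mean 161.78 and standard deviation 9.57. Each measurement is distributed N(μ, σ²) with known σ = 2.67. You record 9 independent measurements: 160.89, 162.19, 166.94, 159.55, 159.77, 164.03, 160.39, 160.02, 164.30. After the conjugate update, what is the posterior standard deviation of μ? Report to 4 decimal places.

0.8862

For Normal data with known variance σ², a Normal(μ₀, σ₀²) prior on μ is conjugate. Posterior precision = 1/σ₀² + n/σ²; posterior mean is the precision-weighted average of μ₀ and x̄.
σ₀² = 9.57² = 91.5849, σ² = 2.67² = 7.1289; σ² + n·σ₀² = 7.1289 + 9·91.5849 = 831.393.
Posterior precision = 1/σ₀² + n/σ² = 1/91.5849 + 9/7.1289 = (σ² + n·σ₀²)/(σ₀²σ²) = 831.393/(91.5849·7.1289); posterior variance σₙ² = σ₀²σ²/(σ² + n·σ₀²) = 91.5849·7.1289/831.393 = 0.785308.
Posterior SD = √σₙ² = √(91.5849·7.1289/831.393) = 0.8862.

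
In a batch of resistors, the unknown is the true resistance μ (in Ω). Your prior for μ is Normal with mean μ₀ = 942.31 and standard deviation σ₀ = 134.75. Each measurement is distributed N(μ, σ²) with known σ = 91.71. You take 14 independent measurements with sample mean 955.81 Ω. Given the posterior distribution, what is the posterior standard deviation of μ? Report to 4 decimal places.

For Normal data with known variance σ², a Normal(μ₀, σ₀²) prior on μ is conjugate. Posterior precision = 1/σ₀² + n/σ²; posterior mean is the precision-weighted average of μ₀ and x̄.
σ₀² = 134.75² = 18157.5625, σ² = 91.71² = 8410.7241; σ² + n·σ₀² = 8410.7241 + 14·18157.5625 = 262616.5991.
Posterior precision = 1/σ₀² + n/σ² = 1/18157.5625 + 14/8410.7241 = (σ² + n·σ₀²)/(σ₀²σ²) = 262616.5991/(18157.5625·8410.7241); posterior variance σₙ² = σ₀²σ²/(σ² + n·σ₀²) = 18157.5625·8410.7241/262616.5991 = 581.525498.
Posterior SD = √σₙ² = √(18157.5625·8410.7241/262616.5991) = 24.1148.

24.1148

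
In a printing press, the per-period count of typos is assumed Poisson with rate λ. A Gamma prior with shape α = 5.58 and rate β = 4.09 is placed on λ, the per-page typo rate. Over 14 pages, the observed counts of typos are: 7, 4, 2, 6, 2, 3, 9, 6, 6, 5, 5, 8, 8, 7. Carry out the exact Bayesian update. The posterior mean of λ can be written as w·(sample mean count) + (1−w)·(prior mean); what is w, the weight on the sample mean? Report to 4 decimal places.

With a Gamma(shape α, rate β) prior, the Poisson likelihood is conjugate: the posterior is Gamma(α + ΣXᵢ, β + n).
Posterior mean = (α₀+S)/(β₀+n) = [n/(β₀+n)]·(S/n) + [β₀/(β₀+n)]·(α₀/β₀), so only n and β₀ enter the weight.
Weight on data w = n/(β₀+n) = 14/(4.09+14) = 14/18.09 = 0.7739.

0.7739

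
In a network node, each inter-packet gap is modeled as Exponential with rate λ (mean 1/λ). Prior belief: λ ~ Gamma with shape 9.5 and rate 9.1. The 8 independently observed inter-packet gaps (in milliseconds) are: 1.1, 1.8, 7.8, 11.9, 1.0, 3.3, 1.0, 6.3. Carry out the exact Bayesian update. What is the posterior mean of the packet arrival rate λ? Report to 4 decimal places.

With a Gamma(shape α, rate β) prior on the exponential rate λ, the posterior after n observations with total T = Σxᵢ is Gamma(α+n, β+T).
Sum of observations T = 34.2 milliseconds; n = 8.
Posterior: Gamma(9.5+8, 9.1+34.2) = Gamma(17.5, 43.3).
Posterior mean of λ = α/β = 17.5/43.3 = 0.4042.

0.4042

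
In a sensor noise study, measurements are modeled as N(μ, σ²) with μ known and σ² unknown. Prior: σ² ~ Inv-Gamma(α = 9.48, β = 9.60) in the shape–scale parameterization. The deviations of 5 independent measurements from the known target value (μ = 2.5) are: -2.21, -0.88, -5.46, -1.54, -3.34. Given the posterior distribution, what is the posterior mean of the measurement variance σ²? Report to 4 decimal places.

3.1055

With known mean μ and an Inverse-Gamma(α, β) prior on σ², the Normal likelihood is conjugate: posterior is Inv-Gamma(α + n/2, β + Σ(xᵢ−μ)²/2).
Σ(xᵢ−μ)² = (-2.21)² + (-0.88)² + (-5.46)² + (-1.54)² + (-3.34)² = 48.9973.
Posterior: Inv-Gamma(9.48 + 5/2, 9.60 + 48.9973/2) = Inv-Gamma(11.98, 34.09865).
E[σ²|data] = β/(α−1) = 34.09865/10.98 = 3.1055.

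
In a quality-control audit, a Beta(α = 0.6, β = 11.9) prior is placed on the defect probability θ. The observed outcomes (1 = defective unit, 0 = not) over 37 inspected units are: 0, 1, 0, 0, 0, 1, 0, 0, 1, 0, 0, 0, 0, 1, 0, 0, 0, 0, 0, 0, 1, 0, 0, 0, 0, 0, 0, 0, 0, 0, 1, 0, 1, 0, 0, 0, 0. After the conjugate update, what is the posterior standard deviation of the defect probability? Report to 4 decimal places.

The Beta prior is conjugate to a Binomial/Bernoulli likelihood; the update adds successes to α and failures to β.
Posterior: Beta(α+k, β+n−k) = Beta(0.6+7, 11.9+30) = Beta(7.6, 41.9).
Var = αβ/((α+β)²(α+β+1)) = 7.6·41.9/(49.5²·50.5) = 0.00257351; SD = √0.00257351 = 0.0507.

0.0507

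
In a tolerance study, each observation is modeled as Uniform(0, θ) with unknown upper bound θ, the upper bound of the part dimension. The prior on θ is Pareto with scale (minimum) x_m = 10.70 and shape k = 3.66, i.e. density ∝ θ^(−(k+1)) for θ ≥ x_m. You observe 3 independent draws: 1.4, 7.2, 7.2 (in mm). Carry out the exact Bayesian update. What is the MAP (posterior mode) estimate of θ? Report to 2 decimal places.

10.70

A Pareto(scale x_m, shape k) prior on the upper bound θ of Uniform(0, θ) is conjugate: posterior is Pareto(max(x_m, max xᵢ), k + n).
Sample maximum = 7.2; prior scale x_m = 10.70 → posterior scale = max = 10.70.
Posterior shape = 3.66 + 3 = 6.66.
The Pareto density is decreasing on [x_m, ∞), so the mode is x_m = 10.70.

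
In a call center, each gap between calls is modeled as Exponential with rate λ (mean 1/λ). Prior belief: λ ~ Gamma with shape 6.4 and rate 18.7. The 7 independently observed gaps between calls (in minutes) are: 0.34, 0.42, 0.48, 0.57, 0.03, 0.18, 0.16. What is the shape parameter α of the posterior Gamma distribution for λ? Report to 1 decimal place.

13.4

With a Gamma(shape α, rate β) prior on the exponential rate λ, the posterior after n observations with total T = Σxᵢ is Gamma(α+n, β+T).
Sum of observations T = 2.18 minutes; n = 7.
Posterior: Gamma(6.4+7, 18.7+2.18) = Gamma(13.4, 20.88).
Posterior α = 13.4.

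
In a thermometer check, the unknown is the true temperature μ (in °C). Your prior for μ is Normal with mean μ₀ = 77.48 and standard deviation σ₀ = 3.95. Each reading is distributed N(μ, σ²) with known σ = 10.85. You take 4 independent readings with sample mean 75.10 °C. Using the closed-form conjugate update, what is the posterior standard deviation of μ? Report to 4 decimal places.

For Normal data with known variance σ², a Normal(μ₀, σ₀²) prior on μ is conjugate. Posterior precision = 1/σ₀² + n/σ²; posterior mean is the precision-weighted average of μ₀ and x̄.
σ₀² = 3.95² = 15.6025, σ² = 10.85² = 117.7225; σ² + n·σ₀² = 117.7225 + 4·15.6025 = 180.1325.
Posterior precision = 1/σ₀² + n/σ² = 1/15.6025 + 4/117.7225 = (σ² + n·σ₀²)/(σ₀²σ²) = 180.1325/(15.6025·117.7225); posterior variance σₙ² = σ₀²σ²/(σ² + n·σ₀²) = 15.6025·117.7225/180.1325 = 10.196746.
Posterior SD = √σₙ² = √(15.6025·117.7225/180.1325) = 3.1932.

3.1932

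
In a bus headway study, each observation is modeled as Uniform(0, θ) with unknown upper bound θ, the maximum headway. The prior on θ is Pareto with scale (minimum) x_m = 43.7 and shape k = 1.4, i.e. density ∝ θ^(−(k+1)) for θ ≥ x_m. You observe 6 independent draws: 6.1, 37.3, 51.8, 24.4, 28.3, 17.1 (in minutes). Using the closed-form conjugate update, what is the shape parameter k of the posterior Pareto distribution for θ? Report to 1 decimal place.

A Pareto(scale x_m, shape k) prior on the upper bound θ of Uniform(0, θ) is conjugate: posterior is Pareto(max(x_m, max xᵢ), k + n).
Sample maximum = 51.8; prior scale x_m = 43.7 → posterior scale = max = 51.8.
Posterior shape = 1.4 + 6 = 7.4.
Posterior shape k = 7.4.

7.4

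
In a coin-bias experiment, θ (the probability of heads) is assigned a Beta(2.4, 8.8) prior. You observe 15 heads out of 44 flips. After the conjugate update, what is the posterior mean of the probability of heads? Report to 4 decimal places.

0.3152

The Beta prior is conjugate to a Binomial/Bernoulli likelihood; the update adds successes to α and failures to β.
Posterior: Beta(α+k, β+n−k) = Beta(2.4+15, 8.8+29) = Beta(17.4, 37.8).
Posterior mean = α/(α+β) = 17.4/55.2 = 0.3152.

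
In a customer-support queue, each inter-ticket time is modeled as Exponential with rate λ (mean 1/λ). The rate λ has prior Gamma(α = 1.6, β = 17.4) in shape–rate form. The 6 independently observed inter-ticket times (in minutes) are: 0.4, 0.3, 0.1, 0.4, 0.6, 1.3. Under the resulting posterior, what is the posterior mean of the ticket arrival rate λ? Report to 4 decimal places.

With a Gamma(shape α, rate β) prior on the exponential rate λ, the posterior after n observations with total T = Σxᵢ is Gamma(α+n, β+T).
Sum of observations T = 3.1 minutes; n = 6.
Posterior: Gamma(1.6+6, 17.4+3.1) = Gamma(7.6, 20.5).
Posterior mean of λ = α/β = 7.6/20.5 = 0.3707.

0.3707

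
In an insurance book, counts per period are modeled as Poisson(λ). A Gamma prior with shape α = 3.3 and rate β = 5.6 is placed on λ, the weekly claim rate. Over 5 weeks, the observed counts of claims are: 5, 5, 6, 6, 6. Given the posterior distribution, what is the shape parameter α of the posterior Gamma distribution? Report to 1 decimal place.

With a Gamma(shape α, rate β) prior, the Poisson likelihood is conjugate: the posterior is Gamma(α + ΣXᵢ, β + n).
Sum of counts S = 28 over n = 5 weeks.
Posterior: Gamma(α+S, β+n) = Gamma(3.3+28, 5.6+5) = Gamma(31.3, 10.6).
Posterior α = 31.3.

31.3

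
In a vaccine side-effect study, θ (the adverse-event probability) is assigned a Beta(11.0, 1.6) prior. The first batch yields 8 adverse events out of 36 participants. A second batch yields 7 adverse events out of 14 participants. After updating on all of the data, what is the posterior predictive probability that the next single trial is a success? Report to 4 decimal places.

0.4153

The Beta prior is conjugate to a Binomial/Bernoulli likelihood; the update adds successes to α and failures to β.
After batch 1: Beta(11.0+8, 1.6+28) = Beta(19.0, 29.6).
After batch 2: Beta(19.0+7, 29.6+7) = Beta(26.0, 36.6).
For a single future Bernoulli trial, P(success | data) = α/(α+β) = 0.4153.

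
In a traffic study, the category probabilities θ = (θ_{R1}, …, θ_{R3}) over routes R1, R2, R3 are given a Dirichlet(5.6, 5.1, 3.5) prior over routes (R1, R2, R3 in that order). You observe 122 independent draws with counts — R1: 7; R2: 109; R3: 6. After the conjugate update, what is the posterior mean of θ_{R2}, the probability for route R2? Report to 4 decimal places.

The Dirichlet prior is conjugate to the Multinomial likelihood: each posterior αⱼ = prior αⱼ + observed count nⱼ.
Posterior concentration: (12.6, 114.1, 9.5), total = 136.2.
E[θ_{R2}|data] = α_{R2}/Σα = 114.1/136.2 = 0.8377.

0.8377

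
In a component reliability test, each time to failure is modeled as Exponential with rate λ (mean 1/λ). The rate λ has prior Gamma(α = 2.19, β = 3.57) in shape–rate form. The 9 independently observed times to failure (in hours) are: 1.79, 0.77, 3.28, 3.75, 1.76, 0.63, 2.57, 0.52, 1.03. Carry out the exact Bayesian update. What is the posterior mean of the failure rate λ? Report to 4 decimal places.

0.5689

With a Gamma(shape α, rate β) prior on the exponential rate λ, the posterior after n observations with total T = Σxᵢ is Gamma(α+n, β+T).
Sum of observations T = 16.10 hours; n = 9.
Posterior: Gamma(2.19+9, 3.57+16.10) = Gamma(11.19, 19.67).
Posterior mean of λ = α/β = 11.19/19.67 = 0.5689.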